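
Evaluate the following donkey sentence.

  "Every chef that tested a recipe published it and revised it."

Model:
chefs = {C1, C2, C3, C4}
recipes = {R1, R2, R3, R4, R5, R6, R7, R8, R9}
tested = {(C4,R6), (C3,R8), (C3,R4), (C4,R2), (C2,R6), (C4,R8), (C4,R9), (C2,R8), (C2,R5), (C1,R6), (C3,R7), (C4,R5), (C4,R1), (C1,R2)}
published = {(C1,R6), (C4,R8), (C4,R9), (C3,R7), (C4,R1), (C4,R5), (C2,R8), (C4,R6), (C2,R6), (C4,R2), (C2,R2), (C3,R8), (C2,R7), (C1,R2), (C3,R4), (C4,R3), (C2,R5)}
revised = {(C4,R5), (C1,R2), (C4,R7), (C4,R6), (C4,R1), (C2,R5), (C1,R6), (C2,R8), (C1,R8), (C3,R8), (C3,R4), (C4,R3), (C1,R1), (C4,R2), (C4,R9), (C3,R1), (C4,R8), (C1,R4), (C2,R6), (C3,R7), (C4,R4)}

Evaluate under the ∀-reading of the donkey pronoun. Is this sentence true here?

True

"it" takes "a recipe" as antecedent — a donkey pronoun bound across the clause boundary.
Strong reading: for every (c,r) with tested(c,r), published(c,r) ∧ revised(c,r).
Restrictor pairs: (C1,R2) ✓  (C1,R6) ✓  (C2,R5) ✓  (C2,R6) ✓  (C2,R8) ✓  (C3,R4) ✓  (C3,R7) ✓  (C3,R8) ✓  (C4,R1) ✓  (C4,R2) ✓  (C4,R5) ✓  (C4,R6) ✓  (C4,R8) ✓  (C4,R9) ✓
Every restrictor pair satisfies the scope.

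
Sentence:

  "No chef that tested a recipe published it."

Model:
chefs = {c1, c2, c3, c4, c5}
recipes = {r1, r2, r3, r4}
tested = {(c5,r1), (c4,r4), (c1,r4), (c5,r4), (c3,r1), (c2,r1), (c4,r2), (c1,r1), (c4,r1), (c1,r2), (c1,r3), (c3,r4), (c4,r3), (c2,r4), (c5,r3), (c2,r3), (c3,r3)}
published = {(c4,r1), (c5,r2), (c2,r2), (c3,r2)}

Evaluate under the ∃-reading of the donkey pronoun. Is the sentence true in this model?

False

"it" takes "a recipe" as antecedent — a donkey pronoun bound across the clause boundary.
Truth condition: for no (c,r) with tested(c,r) does published(c,r) hold.
Restrictor pairs — does the scope hold? (c1,r1):fails  (c1,r2):fails  (c1,r3):fails  (c1,r4):fails  (c2,r1):fails  (c2,r3):fails  (c2,r4):fails  (c3,r1):fails  (c3,r3):fails  (c3,r4):fails  (c4,r1):holds  (c4,r2):fails  (c4,r3):fails  (c4,r4):fails  (c5,r1):fails  (c5,r3):fails  (c5,r4):fails
Scope holds for 1 pair(s), so the sentence is false.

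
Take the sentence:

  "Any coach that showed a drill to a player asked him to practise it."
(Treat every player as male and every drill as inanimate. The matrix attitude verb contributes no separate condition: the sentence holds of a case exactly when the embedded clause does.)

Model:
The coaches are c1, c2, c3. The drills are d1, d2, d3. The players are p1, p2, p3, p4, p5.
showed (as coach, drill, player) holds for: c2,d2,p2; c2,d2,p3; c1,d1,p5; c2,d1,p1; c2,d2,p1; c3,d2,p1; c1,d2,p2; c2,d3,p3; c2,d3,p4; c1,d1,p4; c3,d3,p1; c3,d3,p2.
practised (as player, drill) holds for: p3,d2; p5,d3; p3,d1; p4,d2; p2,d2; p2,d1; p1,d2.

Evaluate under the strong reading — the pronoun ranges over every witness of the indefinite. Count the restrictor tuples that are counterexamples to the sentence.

"him" takes "a player" as antecedent and "it" takes "a drill"; both are donkey pronouns co-varying with the restrictor.
Strong reading: for every (c,d,p) with showed(c,d,p), practised(p,d).
Restrictor triples: (c1,d1,p4)→practised(p4,d1) ✗  (c1,d1,p5)→practised(p5,d1) ✗  (c1,d2,p2)→practised(p2,d2) ✓  (c2,d1,p1)→practised(p1,d1) ✗  (c2,d2,p1)→practised(p1,d2) ✓  (c2,d2,p2)→practised(p2,d2) ✓  (c2,d2,p3)→practised(p3,d2) ✓  (c2,d3,p3)→practised(p3,d3) ✗  (c2,d3,p4)→practised(p4,d3) ✗  (c3,d2,p1)→practised(p1,d2) ✓  (c3,d3,p1)→practised(p1,d3) ✗  (c3,d3,p2)→practised(p2,d3) ✗
Counterexamples (restrictor triples failing the scope): 7.

7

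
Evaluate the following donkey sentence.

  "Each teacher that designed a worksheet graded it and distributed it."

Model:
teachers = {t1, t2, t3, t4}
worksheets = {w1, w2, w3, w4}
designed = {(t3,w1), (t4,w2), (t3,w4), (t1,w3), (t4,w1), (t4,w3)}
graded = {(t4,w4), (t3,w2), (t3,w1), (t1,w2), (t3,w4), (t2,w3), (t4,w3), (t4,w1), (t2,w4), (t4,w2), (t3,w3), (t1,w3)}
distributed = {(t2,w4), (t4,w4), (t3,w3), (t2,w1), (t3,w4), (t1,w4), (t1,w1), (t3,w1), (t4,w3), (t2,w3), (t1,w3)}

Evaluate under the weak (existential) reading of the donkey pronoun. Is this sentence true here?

True

"it" takes "a worksheet" as antecedent — a donkey pronoun bound across the clause boundary.
Weak reading: every teacher t with some designed-worksheet has at least one designed-worksheet w such that graded(t,w) ∧ distributed(t,w).
Per teacher: t1:✓  t3:✓  t4:✓
Every teacher in the restrictor has a witness.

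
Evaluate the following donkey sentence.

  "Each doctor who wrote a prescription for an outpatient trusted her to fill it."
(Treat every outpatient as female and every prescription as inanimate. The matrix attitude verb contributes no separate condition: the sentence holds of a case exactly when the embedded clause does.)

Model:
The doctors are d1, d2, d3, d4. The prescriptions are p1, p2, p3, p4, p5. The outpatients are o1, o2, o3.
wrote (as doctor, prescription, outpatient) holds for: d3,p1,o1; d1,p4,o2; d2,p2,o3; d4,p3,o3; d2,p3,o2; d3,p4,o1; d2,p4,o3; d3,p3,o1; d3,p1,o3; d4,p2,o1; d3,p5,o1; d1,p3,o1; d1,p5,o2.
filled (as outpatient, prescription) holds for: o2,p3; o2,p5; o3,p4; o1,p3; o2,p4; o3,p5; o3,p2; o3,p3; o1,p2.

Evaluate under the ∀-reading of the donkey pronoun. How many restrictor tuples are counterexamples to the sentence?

4

"her" takes "an outpatient" as antecedent and "it" takes "a prescription"; both are donkey pronouns co-varying with the restrictor.
Strong reading: for every (d,p,o) with wrote(d,p,o), filled(o,p).
Restrictor triples: (d1,p3,o1)→filled(o1,p3) ✓  (d1,p4,o2)→filled(o2,p4) ✓  (d1,p5,o2)→filled(o2,p5) ✓  (d2,p2,o3)→filled(o3,p2) ✓  (d2,p3,o2)→filled(o2,p3) ✓  (d2,p4,o3)→filled(o3,p4) ✓  (d3,p1,o1)→filled(o1,p1) ✗  (d3,p1,o3)→filled(o3,p1) ✗  (d3,p3,o1)→filled(o1,p3) ✓  (d3,p4,o1)→filled(o1,p4) ✗  (d3,p5,o1)→filled(o1,p5) ✗  (d4,p2,o1)→filled(o1,p2) ✓  (d4,p3,o3)→filled(o3,p3) ✓
Counterexamples (restrictor triples failing the scope): 4.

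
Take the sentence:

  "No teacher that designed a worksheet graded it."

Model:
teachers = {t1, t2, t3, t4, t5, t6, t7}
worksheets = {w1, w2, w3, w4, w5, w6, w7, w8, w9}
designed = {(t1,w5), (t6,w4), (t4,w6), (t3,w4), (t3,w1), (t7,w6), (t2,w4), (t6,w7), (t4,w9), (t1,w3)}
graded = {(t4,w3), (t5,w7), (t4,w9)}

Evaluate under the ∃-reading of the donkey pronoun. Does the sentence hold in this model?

"it" takes "a worksheet" as antecedent — a donkey pronoun bound across the clause boundary.
Truth condition: for no (t,w) with designed(t,w) does graded(t,w) hold.
Restrictor pairs — does the scope hold? (t1,w3):fails  (t1,w5):fails  (t2,w4):fails  (t3,w1):fails  (t3,w4):fails  (t4,w6):fails  (t4,w9):holds  (t6,w4):fails  (t6,w7):fails  (t7,w6):fails
Scope holds for 1 pair(s), so the sentence is false.

False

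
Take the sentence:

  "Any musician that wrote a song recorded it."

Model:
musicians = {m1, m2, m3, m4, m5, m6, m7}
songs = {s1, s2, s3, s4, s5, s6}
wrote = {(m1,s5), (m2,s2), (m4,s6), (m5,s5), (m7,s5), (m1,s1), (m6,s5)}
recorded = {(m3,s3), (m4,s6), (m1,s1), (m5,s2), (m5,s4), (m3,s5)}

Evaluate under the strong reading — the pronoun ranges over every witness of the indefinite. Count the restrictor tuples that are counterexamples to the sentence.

5

"it" takes "a song" as antecedent — a donkey pronoun bound across the clause boundary.
Strong reading: for every (m,s) with wrote(m,s), recorded(m,s).
Restrictor pairs: (m1,s1) ✓  (m1,s5) ✗  (m2,s2) ✗  (m4,s6) ✓  (m5,s5) ✗  (m6,s5) ✗  (m7,s5) ✗
Counterexamples (restrictor pairs failing the scope): 5.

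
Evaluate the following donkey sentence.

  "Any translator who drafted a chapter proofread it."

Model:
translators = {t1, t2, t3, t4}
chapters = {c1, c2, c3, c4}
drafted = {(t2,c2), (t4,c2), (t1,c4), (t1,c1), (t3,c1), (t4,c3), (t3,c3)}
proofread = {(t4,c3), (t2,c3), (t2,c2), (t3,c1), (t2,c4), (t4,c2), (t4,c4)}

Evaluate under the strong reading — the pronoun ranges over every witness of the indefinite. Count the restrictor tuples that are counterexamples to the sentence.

3

"it" takes "a chapter" as antecedent — a donkey pronoun bound across the clause boundary.
Strong reading: for every (t,c) with drafted(t,c), proofread(t,c).
Restrictor pairs: (t1,c1) ✗  (t1,c4) ✗  (t2,c2) ✓  (t3,c1) ✓  (t3,c3) ✗  (t4,c2) ✓  (t4,c3) ✓
Counterexamples (restrictor pairs failing the scope): 3.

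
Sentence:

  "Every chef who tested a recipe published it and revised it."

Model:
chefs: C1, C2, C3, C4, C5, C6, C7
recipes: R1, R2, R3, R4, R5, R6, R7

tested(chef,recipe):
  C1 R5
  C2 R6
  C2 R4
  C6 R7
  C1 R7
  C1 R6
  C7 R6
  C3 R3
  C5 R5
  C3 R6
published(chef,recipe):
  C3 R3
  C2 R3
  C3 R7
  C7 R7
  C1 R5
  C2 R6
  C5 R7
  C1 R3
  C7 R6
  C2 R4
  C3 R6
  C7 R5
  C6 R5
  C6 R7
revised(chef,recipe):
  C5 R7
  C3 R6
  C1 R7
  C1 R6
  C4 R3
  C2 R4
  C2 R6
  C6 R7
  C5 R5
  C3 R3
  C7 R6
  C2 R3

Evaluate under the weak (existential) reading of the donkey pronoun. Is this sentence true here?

False

"it" takes "a recipe" as antecedent — a donkey pronoun bound across the clause boundary.
Weak reading: every chef c with some tested-recipe has at least one tested-recipe r such that published(c,r) ∧ revised(c,r).
Per chef: C1:✗  C2:✓  C3:✓  C5:✗  C6:✓  C7:✓
C1 has no witness among its tested-recipes.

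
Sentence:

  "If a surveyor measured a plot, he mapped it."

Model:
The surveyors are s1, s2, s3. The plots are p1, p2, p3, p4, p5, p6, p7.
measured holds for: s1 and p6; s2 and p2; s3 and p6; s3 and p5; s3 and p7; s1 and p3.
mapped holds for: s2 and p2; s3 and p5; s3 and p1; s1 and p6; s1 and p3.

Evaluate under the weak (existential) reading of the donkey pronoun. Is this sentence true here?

True

"it" takes "a plot" as antecedent — a donkey pronoun bound across the clause boundary.
Weak reading: every surveyor s with some measured-plot has at least one measured-plot p such that mapped(s,p).
Per surveyor: s1:✓  s2:✓  s3:✓
Every surveyor in the restrictor has a witness.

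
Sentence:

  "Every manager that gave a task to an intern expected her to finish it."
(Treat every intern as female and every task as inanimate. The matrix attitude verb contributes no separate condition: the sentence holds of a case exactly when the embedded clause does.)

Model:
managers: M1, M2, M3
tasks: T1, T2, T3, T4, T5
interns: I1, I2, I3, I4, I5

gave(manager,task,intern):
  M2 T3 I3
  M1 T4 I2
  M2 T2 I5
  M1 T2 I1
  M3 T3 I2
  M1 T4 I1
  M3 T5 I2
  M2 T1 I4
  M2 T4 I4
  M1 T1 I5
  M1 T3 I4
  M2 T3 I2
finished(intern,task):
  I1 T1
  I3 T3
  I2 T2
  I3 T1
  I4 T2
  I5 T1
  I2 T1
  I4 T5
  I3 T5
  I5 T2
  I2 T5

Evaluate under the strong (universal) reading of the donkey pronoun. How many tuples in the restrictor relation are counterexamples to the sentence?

"her" takes "an intern" as antecedent and "it" takes "a task"; both are donkey pronouns co-varying with the restrictor.
Strong reading: for every (m,t,i) with gave(m,t,i), finished(i,t).
Restrictor triples: (M1,T1,I5)→finished(I5,T1) ✓  (M1,T2,I1)→finished(I1,T2) ✗  (M1,T3,I4)→finished(I4,T3) ✗  (M1,T4,I1)→finished(I1,T4) ✗  (M1,T4,I2)→finished(I2,T4) ✗  (M2,T1,I4)→finished(I4,T1) ✗  (M2,T2,I5)→finished(I5,T2) ✓  (M2,T3,I2)→finished(I2,T3) ✗  (M2,T3,I3)→finished(I3,T3) ✓  (M2,T4,I4)→finished(I4,T4) ✗  (M3,T3,I2)→finished(I2,T3) ✗  (M3,T5,I2)→finished(I2,T5) ✓
Counterexamples (restrictor triples failing the scope): 8.

8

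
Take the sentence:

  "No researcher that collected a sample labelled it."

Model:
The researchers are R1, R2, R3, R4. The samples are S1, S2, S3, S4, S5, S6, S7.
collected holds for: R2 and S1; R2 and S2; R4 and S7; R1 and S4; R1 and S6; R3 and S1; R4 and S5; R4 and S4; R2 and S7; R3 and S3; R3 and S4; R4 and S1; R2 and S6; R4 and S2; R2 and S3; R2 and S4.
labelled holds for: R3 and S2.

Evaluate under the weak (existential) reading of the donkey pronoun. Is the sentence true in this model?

True

"it" takes "a sample" as antecedent — a donkey pronoun bound across the clause boundary.
Truth condition: for no (r,s) with collected(r,s) does labelled(r,s) hold.
Restrictor pairs — does the scope hold? (R1,S4):fails  (R1,S6):fails  (R2,S1):fails  (R2,S2):fails  (R2,S3):fails  (R2,S4):fails  (R2,S6):fails  (R2,S7):fails  (R3,S1):fails  (R3,S3):fails  (R3,S4):fails  (R4,S1):fails  (R4,S2):fails  (R4,S4):fails  (R4,S5):fails  (R4,S7):fails
Scope holds for no restrictor pair, so the sentence is true.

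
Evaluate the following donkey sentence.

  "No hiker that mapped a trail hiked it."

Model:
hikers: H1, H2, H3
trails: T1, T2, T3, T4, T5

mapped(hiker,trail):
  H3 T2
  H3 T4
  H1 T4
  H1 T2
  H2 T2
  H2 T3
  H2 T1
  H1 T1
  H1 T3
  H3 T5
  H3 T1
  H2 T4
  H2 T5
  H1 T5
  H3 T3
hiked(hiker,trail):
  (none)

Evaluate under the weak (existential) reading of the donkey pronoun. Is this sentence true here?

"it" takes "a trail" as antecedent — a donkey pronoun bound across the clause boundary.
Truth condition: for no (h,t) with mapped(h,t) does hiked(h,t) hold.
Restrictor pairs — does the scope hold? (H1,T1):fails  (H1,T2):fails  (H1,T3):fails  (H1,T4):fails  (H1,T5):fails  (H2,T1):fails  (H2,T2):fails  (H2,T3):fails  (H2,T4):fails  (H2,T5):fails  (H3,T1):fails  (H3,T2):fails  (H3,T3):fails  (H3,T4):fails  (H3,T5):fails
Scope holds for no restrictor pair, so the sentence is true.

True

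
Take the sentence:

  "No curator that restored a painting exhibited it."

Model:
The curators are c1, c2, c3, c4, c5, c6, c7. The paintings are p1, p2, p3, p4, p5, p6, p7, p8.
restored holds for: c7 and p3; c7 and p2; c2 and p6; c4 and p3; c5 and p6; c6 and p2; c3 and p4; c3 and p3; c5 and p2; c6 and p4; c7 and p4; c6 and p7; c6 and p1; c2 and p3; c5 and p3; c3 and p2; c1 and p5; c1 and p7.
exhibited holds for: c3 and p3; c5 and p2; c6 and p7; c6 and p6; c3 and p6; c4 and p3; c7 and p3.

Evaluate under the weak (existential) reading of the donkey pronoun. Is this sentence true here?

"it" takes "a painting" as antecedent — a donkey pronoun bound across the clause boundary.
Truth condition: for no (c,p) with restored(c,p) does exhibited(c,p) hold.
Restrictor pairs — does the scope hold? (c1,p5):fails  (c1,p7):fails  (c2,p3):fails  (c2,p6):fails  (c3,p2):fails  (c3,p3):holds  (c3,p4):fails  (c4,p3):holds  (c5,p2):holds  (c5,p3):fails  (c5,p6):fails  (c6,p1):fails  (c6,p2):fails  (c6,p4):fails  (c6,p7):holds  (c7,p2):fails  (c7,p3):holds  (c7,p4):fails
Scope holds for 5 pair(s), so the sentence is false.

False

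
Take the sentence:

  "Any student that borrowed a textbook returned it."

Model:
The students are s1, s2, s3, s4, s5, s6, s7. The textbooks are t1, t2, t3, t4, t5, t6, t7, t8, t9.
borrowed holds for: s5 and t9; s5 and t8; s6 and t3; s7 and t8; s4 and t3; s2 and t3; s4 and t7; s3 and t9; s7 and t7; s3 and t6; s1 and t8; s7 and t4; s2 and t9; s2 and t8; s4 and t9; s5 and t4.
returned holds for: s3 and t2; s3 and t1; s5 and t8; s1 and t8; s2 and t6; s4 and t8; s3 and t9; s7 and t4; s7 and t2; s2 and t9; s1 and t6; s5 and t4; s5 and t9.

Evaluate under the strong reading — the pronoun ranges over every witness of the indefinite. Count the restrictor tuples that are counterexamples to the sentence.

9

"it" takes "a textbook" as antecedent — a donkey pronoun bound across the clause boundary.
Strong reading: for every (s,t) with borrowed(s,t), returned(s,t).
Restrictor pairs: (s1,t8) ✓  (s2,t3) ✗  (s2,t8) ✗  (s2,t9) ✓  (s3,t6) ✗  (s3,t9) ✓  (s4,t3) ✗  (s4,t7) ✗  (s4,t9) ✗  (s5,t4) ✓  (s5,t8) ✓  (s5,t9) ✓  (s6,t3) ✗  (s7,t4) ✓  (s7,t7) ✗  (s7,t8) ✗
Counterexamples (restrictor pairs failing the scope): 9.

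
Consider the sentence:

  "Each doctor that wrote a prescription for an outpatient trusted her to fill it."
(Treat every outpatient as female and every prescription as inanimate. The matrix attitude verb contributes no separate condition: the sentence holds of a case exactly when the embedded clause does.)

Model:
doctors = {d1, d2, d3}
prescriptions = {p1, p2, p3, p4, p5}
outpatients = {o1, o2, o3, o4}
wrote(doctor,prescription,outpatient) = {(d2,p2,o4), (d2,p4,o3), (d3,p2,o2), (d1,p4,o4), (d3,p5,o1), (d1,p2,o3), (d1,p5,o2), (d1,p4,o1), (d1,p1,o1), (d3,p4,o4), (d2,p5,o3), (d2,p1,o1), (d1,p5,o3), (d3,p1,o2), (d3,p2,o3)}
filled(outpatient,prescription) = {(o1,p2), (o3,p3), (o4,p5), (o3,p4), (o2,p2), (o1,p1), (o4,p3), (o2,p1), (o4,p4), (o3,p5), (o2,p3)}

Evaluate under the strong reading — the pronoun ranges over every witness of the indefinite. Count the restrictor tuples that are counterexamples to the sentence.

6

"her" takes "an outpatient" as antecedent and "it" takes "a prescription"; both are donkey pronouns co-varying with the restrictor.
Strong reading: for every (d,p,o) with wrote(d,p,o), filled(o,p).
Restrictor triples: (d1,p1,o1)→filled(o1,p1) ✓  (d1,p2,o3)→filled(o3,p2) ✗  (d1,p4,o1)→filled(o1,p4) ✗  (d1,p4,o4)→filled(o4,p4) ✓  (d1,p5,o2)→filled(o2,p5) ✗  (d1,p5,o3)→filled(o3,p5) ✓  (d2,p1,o1)→filled(o1,p1) ✓  (d2,p2,o4)→filled(o4,p2) ✗  (d2,p4,o3)→filled(o3,p4) ✓  (d2,p5,o3)→filled(o3,p5) ✓  (d3,p1,o2)→filled(o2,p1) ✓  (d3,p2,o2)→filled(o2,p2) ✓  (d3,p2,o3)→filled(o3,p2) ✗  (d3,p4,o4)→filled(o4,p4) ✓  (d3,p5,o1)→filled(o1,p5) ✗
Counterexamples (restrictor triples failing the scope): 6.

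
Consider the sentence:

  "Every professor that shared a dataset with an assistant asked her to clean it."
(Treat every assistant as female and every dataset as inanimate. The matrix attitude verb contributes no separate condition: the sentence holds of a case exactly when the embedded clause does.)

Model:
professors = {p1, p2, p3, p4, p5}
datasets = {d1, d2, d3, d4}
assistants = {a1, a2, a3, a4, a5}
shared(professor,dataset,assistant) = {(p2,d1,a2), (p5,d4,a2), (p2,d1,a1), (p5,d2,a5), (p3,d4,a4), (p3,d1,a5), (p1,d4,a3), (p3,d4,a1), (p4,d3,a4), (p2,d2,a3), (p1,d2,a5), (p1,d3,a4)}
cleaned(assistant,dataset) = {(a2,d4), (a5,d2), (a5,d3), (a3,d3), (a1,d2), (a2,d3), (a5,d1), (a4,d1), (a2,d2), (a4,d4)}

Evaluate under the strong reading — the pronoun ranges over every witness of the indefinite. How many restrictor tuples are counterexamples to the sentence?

7

"her" takes "an assistant" as antecedent and "it" takes "a dataset"; both are donkey pronouns co-varying with the restrictor.
Strong reading: for every (p,d,a) with shared(p,d,a), cleaned(a,d).
Restrictor triples: (p1,d2,a5)→cleaned(a5,d2) ✓  (p1,d3,a4)→cleaned(a4,d3) ✗  (p1,d4,a3)→cleaned(a3,d4) ✗  (p2,d1,a1)→cleaned(a1,d1) ✗  (p2,d1,a2)→cleaned(a2,d1) ✗  (p2,d2,a3)→cleaned(a3,d2) ✗  (p3,d1,a5)→cleaned(a5,d1) ✓  (p3,d4,a1)→cleaned(a1,d4) ✗  (p3,d4,a4)→cleaned(a4,d4) ✓  (p4,d3,a4)→cleaned(a4,d3) ✗  (p5,d2,a5)→cleaned(a5,d2) ✓  (p5,d4,a2)→cleaned(a2,d4) ✓
Counterexamples (restrictor triples failing the scope): 7.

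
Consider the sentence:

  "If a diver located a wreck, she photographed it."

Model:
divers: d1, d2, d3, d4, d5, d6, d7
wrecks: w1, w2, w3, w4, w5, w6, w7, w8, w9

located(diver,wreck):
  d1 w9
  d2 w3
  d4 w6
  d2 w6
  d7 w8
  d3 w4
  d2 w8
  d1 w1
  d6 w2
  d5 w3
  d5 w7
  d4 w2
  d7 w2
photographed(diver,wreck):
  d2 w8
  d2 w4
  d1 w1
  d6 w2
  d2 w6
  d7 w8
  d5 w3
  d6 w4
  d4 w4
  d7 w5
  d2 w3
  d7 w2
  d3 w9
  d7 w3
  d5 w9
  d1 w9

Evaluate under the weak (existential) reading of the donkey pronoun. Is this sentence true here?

False

"it" takes "a wreck" as antecedent — a donkey pronoun bound across the clause boundary.
Weak reading: every diver d with some located-wreck has at least one located-wreck w such that photographed(d,w).
Per diver: d1:✓  d2:✓  d3:✗  d4:✗  d5:✓  d6:✓  d7:✓
d3 has no witness among its located-wrecks.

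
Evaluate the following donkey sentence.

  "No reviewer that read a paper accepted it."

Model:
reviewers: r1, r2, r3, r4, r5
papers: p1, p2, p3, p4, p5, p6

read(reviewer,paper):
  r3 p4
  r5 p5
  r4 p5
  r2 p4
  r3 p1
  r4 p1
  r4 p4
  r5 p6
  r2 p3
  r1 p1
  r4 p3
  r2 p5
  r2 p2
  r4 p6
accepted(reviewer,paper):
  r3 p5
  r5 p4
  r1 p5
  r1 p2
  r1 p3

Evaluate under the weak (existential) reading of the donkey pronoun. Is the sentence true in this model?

True

"it" takes "a paper" as antecedent — a donkey pronoun bound across the clause boundary.
Truth condition: for no (r,p) with read(r,p) does accepted(r,p) hold.
Restrictor pairs — does the scope hold? (r1,p1):fails  (r2,p2):fails  (r2,p3):fails  (r2,p4):fails  (r2,p5):fails  (r3,p1):fails  (r3,p4):fails  (r4,p1):fails  (r4,p3):fails  (r4,p4):fails  (r4,p5):fails  (r4,p6):fails  (r5,p5):fails  (r5,p6):fails
Scope holds for no restrictor pair, so the sentence is true.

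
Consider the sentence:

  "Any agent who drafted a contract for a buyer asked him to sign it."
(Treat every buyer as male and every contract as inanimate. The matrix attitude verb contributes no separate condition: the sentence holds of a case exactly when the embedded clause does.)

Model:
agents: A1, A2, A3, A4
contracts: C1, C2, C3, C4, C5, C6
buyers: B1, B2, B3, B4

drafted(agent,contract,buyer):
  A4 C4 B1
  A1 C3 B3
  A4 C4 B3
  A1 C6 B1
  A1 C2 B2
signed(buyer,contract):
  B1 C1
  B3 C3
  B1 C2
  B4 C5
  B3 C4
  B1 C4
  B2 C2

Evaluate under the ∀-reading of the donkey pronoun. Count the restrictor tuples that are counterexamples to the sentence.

1

"him" takes "a buyer" as antecedent and "it" takes "a contract"; both are donkey pronouns co-varying with the restrictor.
Strong reading: for every (a,c,b) with drafted(a,c,b), signed(b,c).
Restrictor triples: (A1,C2,B2)→signed(B2,C2) ✓  (A1,C3,B3)→signed(B3,C3) ✓  (A1,C6,B1)→signed(B1,C6) ✗  (A4,C4,B1)→signed(B1,C4) ✓  (A4,C4,B3)→signed(B3,C4) ✓
Counterexamples (restrictor triples failing the scope): 1.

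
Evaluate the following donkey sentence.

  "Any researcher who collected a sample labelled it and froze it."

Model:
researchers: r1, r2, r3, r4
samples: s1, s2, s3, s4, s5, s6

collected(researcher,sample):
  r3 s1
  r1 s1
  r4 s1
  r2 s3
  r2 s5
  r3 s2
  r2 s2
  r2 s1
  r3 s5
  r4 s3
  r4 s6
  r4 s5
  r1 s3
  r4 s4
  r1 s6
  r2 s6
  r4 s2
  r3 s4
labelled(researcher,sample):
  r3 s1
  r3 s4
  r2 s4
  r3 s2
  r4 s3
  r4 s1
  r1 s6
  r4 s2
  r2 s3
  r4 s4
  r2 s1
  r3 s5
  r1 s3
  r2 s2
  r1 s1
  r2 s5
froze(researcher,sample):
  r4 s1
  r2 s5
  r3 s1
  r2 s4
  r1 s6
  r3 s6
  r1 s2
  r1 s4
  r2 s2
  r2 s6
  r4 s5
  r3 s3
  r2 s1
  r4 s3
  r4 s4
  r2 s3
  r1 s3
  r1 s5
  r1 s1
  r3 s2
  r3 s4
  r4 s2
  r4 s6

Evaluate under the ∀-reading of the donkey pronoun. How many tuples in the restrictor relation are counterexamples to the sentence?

4

"it" takes "a sample" as antecedent — a donkey pronoun bound across the clause boundary.
Strong reading: for every (r,s) with collected(r,s), labelled(r,s) ∧ froze(r,s).
Restrictor pairs: (r1,s1) ✓  (r1,s3) ✓  (r1,s6) ✓  (r2,s1) ✓  (r2,s2) ✓  (r2,s3) ✓  (r2,s5) ✓  (r2,s6) ✗  (r3,s1) ✓  (r3,s2) ✓  (r3,s4) ✓  (r3,s5) ✗  (r4,s1) ✓  (r4,s2) ✓  (r4,s3) ✓  (r4,s4) ✓  (r4,s5) ✗  (r4,s6) ✗
Counterexamples (restrictor pairs failing the scope): 4.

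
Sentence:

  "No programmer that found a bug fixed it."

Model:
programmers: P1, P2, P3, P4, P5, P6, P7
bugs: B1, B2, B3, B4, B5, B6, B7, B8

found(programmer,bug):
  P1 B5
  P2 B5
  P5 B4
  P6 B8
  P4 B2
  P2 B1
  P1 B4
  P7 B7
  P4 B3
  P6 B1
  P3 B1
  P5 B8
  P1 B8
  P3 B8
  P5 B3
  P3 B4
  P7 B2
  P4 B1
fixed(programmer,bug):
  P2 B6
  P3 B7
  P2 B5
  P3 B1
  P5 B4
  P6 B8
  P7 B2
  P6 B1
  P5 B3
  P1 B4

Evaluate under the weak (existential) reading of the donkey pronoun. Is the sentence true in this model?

False

"it" takes "a bug" as antecedent — a donkey pronoun bound across the clause boundary.
Truth condition: for no (p,b) with found(p,b) does fixed(p,b) hold.
Restrictor pairs — does the scope hold? (P1,B4):holds  (P1,B5):fails  (P1,B8):fails  (P2,B1):fails  (P2,B5):holds  (P3,B1):holds  (P3,B4):fails  (P3,B8):fails  (P4,B1):fails  (P4,B2):fails  (P4,B3):fails  (P5,B3):holds  (P5,B4):holds  (P5,B8):fails  (P6,B1):holds  (P6,B8):holds  (P7,B2):holds  (P7,B7):fails
Scope holds for 8 pair(s), so the sentence is false.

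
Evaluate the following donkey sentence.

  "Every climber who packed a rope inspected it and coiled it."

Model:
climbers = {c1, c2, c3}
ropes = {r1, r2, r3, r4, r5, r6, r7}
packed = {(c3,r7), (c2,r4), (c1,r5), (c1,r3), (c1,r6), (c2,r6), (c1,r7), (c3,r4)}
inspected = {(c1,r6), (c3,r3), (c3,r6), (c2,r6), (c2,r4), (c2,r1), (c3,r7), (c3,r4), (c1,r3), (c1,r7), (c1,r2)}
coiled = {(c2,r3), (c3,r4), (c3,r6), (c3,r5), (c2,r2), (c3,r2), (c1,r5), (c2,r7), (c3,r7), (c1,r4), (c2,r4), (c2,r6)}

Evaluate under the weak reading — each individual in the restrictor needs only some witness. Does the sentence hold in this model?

"it" takes "a rope" as antecedent — a donkey pronoun bound across the clause boundary.
Weak reading: every climber c with some packed-rope has at least one packed-rope r such that inspected(c,r) ∧ coiled(c,r).
Per climber: c1:✗  c2:✓  c3:✓
c1 has no witness among its packed-ropes.

False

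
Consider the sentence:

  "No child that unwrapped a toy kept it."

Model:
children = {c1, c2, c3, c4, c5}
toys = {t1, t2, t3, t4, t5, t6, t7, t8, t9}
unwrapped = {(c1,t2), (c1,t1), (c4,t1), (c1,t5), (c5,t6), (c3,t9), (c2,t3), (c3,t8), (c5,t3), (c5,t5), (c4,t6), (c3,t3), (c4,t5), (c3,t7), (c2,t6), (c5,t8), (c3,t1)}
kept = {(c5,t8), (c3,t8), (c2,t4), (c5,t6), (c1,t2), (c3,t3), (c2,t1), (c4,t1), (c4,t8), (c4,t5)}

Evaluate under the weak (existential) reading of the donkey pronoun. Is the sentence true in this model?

False

"it" takes "a toy" as antecedent — a donkey pronoun bound across the clause boundary.
Truth condition: for no (c,t) with unwrapped(c,t) does kept(c,t) hold.
Restrictor pairs — does the scope hold? (c1,t1):fails  (c1,t2):holds  (c1,t5):fails  (c2,t3):fails  (c2,t6):fails  (c3,t1):fails  (c3,t3):holds  (c3,t7):fails  (c3,t8):holds  (c3,t9):fails  (c4,t1):holds  (c4,t5):holds  (c4,t6):fails  (c5,t3):fails  (c5,t5):fails  (c5,t6):holds  (c5,t8):holds
Scope holds for 7 pair(s), so the sentence is false.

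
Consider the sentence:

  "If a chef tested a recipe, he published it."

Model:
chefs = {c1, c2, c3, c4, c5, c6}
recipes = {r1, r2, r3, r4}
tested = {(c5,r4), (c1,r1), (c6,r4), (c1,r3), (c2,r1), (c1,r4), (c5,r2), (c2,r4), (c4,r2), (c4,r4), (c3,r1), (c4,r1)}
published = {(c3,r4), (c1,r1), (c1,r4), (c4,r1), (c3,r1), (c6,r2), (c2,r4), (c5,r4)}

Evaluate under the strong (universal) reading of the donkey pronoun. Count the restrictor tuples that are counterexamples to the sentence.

6

"it" takes "a recipe" as antecedent — a donkey pronoun bound across the clause boundary.
Strong reading: for every (c,r) with tested(c,r), published(c,r).
Restrictor pairs: (c1,r1) ✓  (c1,r3) ✗  (c1,r4) ✓  (c2,r1) ✗  (c2,r4) ✓  (c3,r1) ✓  (c4,r1) ✓  (c4,r2) ✗  (c4,r4) ✗  (c5,r2) ✗  (c5,r4) ✓  (c6,r4) ✗
Counterexamples (restrictor pairs failing the scope): 6.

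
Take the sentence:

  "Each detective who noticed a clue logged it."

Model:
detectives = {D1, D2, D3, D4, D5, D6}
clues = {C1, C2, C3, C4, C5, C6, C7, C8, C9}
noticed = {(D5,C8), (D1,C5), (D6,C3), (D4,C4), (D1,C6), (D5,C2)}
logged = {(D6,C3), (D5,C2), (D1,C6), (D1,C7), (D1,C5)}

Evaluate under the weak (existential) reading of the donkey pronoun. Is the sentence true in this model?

False

"it" takes "a clue" as antecedent — a donkey pronoun bound across the clause boundary.
Weak reading: every detective d with some noticed-clue has at least one noticed-clue c such that logged(d,c).
Per detective: D1:✓  D4:✗  D5:✓  D6:✓
D4 has no witness among its noticed-clues.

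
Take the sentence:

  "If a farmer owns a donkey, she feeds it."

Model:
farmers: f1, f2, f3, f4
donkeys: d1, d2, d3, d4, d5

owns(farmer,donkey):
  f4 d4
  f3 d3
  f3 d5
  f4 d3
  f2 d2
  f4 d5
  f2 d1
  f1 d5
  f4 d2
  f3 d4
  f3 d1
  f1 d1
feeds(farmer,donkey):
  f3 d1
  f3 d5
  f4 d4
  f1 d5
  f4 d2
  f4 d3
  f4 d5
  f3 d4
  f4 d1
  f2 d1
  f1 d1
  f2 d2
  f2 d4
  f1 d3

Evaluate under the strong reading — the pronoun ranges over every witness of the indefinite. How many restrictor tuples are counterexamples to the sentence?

1

"it" takes "a donkey" as antecedent — a donkey pronoun bound across the clause boundary.
Strong reading: for every (f,d) with owns(f,d), feeds(f,d).
Restrictor pairs: (f1,d1) ✓  (f1,d5) ✓  (f2,d1) ✓  (f2,d2) ✓  (f3,d1) ✓  (f3,d3) ✗  (f3,d4) ✓  (f3,d5) ✓  (f4,d2) ✓  (f4,d3) ✓  (f4,d4) ✓  (f4,d5) ✓
Counterexamples (restrictor pairs failing the scope): 1.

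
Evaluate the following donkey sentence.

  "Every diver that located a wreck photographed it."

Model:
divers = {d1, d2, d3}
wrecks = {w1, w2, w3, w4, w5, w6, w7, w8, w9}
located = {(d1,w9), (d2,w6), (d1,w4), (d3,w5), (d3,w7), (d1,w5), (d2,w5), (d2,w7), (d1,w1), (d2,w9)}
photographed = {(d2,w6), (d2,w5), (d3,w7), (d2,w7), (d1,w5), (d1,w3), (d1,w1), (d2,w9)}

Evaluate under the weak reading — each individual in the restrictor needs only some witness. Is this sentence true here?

"it" takes "a wreck" as antecedent — a donkey pronoun bound across the clause boundary.
Weak reading: every diver d with some located-wreck has at least one located-wreck w such that photographed(d,w).
Per diver: d1:✓  d2:✓  d3:✓
Every diver in the restrictor has a witness.

True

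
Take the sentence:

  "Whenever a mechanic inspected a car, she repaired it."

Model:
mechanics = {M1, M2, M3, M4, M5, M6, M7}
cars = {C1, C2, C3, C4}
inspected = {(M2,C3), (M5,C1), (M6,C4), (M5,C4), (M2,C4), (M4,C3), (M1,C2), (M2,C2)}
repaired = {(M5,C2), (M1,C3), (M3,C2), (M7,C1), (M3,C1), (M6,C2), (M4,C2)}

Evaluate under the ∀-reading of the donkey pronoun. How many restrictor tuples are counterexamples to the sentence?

8

"it" takes "a car" as antecedent — a donkey pronoun bound across the clause boundary.
Strong reading: for every (m,c) with inspected(m,c), repaired(m,c).
Restrictor pairs: (M1,C2) ✗  (M2,C2) ✗  (M2,C3) ✗  (M2,C4) ✗  (M4,C3) ✗  (M5,C1) ✗  (M5,C4) ✗  (M6,C4) ✗
Counterexamples (restrictor pairs failing the scope): 8.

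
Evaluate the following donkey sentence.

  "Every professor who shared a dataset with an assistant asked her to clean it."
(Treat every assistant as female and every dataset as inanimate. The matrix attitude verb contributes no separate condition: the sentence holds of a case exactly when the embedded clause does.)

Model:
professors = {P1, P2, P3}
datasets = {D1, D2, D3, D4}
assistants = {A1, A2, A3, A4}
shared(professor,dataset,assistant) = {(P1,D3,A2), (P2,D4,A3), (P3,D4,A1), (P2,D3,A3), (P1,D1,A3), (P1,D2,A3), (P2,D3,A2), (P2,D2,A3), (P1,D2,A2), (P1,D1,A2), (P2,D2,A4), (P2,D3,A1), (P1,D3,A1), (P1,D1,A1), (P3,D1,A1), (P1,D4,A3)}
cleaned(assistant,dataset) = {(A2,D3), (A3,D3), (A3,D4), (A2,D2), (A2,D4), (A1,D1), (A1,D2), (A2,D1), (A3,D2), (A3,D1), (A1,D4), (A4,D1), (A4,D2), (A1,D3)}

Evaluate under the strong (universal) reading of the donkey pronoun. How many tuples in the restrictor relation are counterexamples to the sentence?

0

"her" takes "an assistant" as antecedent and "it" takes "a dataset"; both are donkey pronouns co-varying with the restrictor.
Strong reading: for every (p,d,a) with shared(p,d,a), cleaned(a,d).
Restrictor triples: (P1,D1,A1)→cleaned(A1,D1) ✓  (P1,D1,A2)→cleaned(A2,D1) ✓  (P1,D1,A3)→cleaned(A3,D1) ✓  (P1,D2,A2)→cleaned(A2,D2) ✓  (P1,D2,A3)→cleaned(A3,D2) ✓  (P1,D3,A1)→cleaned(A1,D3) ✓  (P1,D3,A2)→cleaned(A2,D3) ✓  (P1,D4,A3)→cleaned(A3,D4) ✓  (P2,D2,A3)→cleaned(A3,D2) ✓  (P2,D2,A4)→cleaned(A4,D2) ✓  (P2,D3,A1)→cleaned(A1,D3) ✓  (P2,D3,A2)→cleaned(A2,D3) ✓  (P2,D3,A3)→cleaned(A3,D3) ✓  (P2,D4,A3)→cleaned(A3,D4) ✓  (P3,D1,A1)→cleaned(A1,D1) ✓  (P3,D4,A1)→cleaned(A1,D4) ✓
Counterexamples (restrictor triples failing the scope): 0.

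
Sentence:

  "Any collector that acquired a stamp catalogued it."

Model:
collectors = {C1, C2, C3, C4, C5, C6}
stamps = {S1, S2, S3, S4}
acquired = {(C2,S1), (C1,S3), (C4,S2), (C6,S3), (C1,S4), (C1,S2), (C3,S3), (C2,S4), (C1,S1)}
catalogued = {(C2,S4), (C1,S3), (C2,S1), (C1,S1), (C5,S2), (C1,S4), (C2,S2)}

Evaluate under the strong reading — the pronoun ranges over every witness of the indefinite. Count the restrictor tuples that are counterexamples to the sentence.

4

"it" takes "a stamp" as antecedent — a donkey pronoun bound across the clause boundary.
Strong reading: for every (c,s) with acquired(c,s), catalogued(c,s).
Restrictor pairs: (C1,S1) ✓  (C1,S2) ✗  (C1,S3) ✓  (C1,S4) ✓  (C2,S1) ✓  (C2,S4) ✓  (C3,S3) ✗  (C4,S2) ✗  (C6,S3) ✗
Counterexamples (restrictor pairs failing the scope): 4.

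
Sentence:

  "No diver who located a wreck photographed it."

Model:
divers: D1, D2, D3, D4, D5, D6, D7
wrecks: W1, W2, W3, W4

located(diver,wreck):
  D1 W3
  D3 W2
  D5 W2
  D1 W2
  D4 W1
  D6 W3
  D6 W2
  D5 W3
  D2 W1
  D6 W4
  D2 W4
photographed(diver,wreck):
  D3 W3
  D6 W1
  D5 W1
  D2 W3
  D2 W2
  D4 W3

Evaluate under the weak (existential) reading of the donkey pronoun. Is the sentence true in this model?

"it" takes "a wreck" as antecedent — a donkey pronoun bound across the clause boundary.
Truth condition: for no (d,w) with located(d,w) does photographed(d,w) hold.
Restrictor pairs — does the scope hold? (D1,W2):fails  (D1,W3):fails  (D2,W1):fails  (D2,W4):fails  (D3,W2):fails  (D4,W1):fails  (D5,W2):fails  (D5,W3):fails  (D6,W2):fails  (D6,W3):fails  (D6,W4):fails
Scope holds for no restrictor pair, so the sentence is true.

True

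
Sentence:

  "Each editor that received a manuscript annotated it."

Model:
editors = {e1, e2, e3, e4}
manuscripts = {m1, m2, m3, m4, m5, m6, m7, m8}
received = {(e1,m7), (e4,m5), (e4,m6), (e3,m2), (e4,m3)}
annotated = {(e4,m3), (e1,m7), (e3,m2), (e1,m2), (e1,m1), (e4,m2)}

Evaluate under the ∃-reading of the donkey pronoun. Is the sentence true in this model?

True

"it" takes "a manuscript" as antecedent — a donkey pronoun bound across the clause boundary.
Weak reading: every editor e with some received-manuscript has at least one received-manuscript m such that annotated(e,m).
Per editor: e1:✓  e3:✓  e4:✓
Every editor in the restrictor has a witness.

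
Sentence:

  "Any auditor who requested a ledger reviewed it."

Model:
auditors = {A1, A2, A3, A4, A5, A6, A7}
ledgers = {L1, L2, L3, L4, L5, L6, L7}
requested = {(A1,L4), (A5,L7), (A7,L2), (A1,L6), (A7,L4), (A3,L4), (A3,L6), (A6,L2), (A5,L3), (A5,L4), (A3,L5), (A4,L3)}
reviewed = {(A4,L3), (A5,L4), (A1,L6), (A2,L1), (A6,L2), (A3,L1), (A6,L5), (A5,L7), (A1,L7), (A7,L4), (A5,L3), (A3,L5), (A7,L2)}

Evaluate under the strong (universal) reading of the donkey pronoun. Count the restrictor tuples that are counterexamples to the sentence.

"it" takes "a ledger" as antecedent — a donkey pronoun bound across the clause boundary.
Strong reading: for every (a,l) with requested(a,l), reviewed(a,l).
Restrictor pairs: (A1,L4) ✗  (A1,L6) ✓  (A3,L4) ✗  (A3,L5) ✓  (A3,L6) ✗  (A4,L3) ✓  (A5,L3) ✓  (A5,L4) ✓  (A5,L7) ✓  (A6,L2) ✓  (A7,L2) ✓  (A7,L4) ✓
Counterexamples (restrictor pairs failing the scope): 3.

3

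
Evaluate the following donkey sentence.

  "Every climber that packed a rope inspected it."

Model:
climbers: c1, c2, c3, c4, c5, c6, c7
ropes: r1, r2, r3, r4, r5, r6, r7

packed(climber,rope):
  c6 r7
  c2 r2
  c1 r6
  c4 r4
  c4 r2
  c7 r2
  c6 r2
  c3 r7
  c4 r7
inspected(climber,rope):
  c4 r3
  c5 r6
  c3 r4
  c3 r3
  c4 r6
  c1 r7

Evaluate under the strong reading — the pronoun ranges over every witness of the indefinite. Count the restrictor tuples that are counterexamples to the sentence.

9

"it" takes "a rope" as antecedent — a donkey pronoun bound across the clause boundary.
Strong reading: for every (c,r) with packed(c,r), inspected(c,r).
Restrictor pairs: (c1,r6) ✗  (c2,r2) ✗  (c3,r7) ✗  (c4,r2) ✗  (c4,r4) ✗  (c4,r7) ✗  (c6,r2) ✗  (c6,r7) ✗  (c7,r2) ✗
Counterexamples (restrictor pairs failing the scope): 9.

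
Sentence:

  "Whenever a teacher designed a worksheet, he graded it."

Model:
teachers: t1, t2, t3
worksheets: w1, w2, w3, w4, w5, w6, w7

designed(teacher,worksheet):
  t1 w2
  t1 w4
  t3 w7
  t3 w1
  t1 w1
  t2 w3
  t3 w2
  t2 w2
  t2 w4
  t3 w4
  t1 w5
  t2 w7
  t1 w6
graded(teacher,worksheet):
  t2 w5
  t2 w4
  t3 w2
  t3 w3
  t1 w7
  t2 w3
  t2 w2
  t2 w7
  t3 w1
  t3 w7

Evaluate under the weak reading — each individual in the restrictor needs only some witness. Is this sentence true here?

"it" takes "a worksheet" as antecedent — a donkey pronoun bound across the clause boundary.
Weak reading: every teacher t with some designed-worksheet has at least one designed-worksheet w such that graded(t,w).
Per teacher: t1:✗  t2:✓  t3:✓
t1 has no witness among its designed-worksheets.

False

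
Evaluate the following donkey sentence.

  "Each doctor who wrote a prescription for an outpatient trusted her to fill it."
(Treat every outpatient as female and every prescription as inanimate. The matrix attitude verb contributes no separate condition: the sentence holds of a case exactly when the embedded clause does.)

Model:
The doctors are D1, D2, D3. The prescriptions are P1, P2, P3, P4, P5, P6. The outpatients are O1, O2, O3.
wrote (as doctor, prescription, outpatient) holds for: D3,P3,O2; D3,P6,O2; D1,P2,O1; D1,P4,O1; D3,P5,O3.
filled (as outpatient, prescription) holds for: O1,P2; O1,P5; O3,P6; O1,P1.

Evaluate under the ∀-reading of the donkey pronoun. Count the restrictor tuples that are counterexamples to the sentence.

4

"her" takes "an outpatient" as antecedent and "it" takes "a prescription"; both are donkey pronouns co-varying with the restrictor.
Strong reading: for every (d,p,o) with wrote(d,p,o), filled(o,p).
Restrictor triples: (D1,P2,O1)→filled(O1,P2) ✓  (D1,P4,O1)→filled(O1,P4) ✗  (D3,P3,O2)→filled(O2,P3) ✗  (D3,P5,O3)→filled(O3,P5) ✗  (D3,P6,O2)→filled(O2,P6) ✗
Counterexamples (restrictor triples failing the scope): 4.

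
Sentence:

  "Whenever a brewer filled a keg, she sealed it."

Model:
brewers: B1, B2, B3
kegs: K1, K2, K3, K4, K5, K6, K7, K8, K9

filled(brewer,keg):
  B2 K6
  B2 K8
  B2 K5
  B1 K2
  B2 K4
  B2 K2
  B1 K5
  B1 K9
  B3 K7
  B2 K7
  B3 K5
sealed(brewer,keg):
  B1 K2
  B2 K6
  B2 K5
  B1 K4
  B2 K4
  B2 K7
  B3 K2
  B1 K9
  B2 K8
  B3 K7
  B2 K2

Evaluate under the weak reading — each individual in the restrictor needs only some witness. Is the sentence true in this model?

True

"it" takes "a keg" as antecedent — a donkey pronoun bound across the clause boundary.
Weak reading: every brewer b with some filled-keg has at least one filled-keg k such that sealed(b,k).
Per brewer: B1:✓  B2:✓  B3:✓
Every brewer in the restrictor has a witness.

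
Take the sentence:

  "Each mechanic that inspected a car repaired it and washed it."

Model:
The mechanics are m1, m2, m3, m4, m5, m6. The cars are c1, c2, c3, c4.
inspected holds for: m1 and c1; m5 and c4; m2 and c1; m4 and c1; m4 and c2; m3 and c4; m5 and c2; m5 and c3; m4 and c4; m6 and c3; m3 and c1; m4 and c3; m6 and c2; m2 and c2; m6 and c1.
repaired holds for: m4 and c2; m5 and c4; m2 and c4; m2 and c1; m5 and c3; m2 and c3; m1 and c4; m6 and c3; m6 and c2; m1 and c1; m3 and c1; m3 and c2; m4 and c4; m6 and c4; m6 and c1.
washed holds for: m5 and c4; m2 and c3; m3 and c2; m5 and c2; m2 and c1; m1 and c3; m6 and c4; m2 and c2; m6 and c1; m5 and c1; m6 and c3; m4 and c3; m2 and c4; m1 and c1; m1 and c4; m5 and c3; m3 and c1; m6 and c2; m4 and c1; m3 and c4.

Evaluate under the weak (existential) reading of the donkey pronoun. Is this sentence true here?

"it" takes "a car" as antecedent — a donkey pronoun bound across the clause boundary.
Weak reading: every mechanic m with some inspected-car has at least one inspected-car c such that repaired(m,c) ∧ washed(m,c).
Per mechanic: m1:✓  m2:✓  m3:✓  m4:✗  m5:✓  m6:✓
m4 has no witness among its inspected-cars.

False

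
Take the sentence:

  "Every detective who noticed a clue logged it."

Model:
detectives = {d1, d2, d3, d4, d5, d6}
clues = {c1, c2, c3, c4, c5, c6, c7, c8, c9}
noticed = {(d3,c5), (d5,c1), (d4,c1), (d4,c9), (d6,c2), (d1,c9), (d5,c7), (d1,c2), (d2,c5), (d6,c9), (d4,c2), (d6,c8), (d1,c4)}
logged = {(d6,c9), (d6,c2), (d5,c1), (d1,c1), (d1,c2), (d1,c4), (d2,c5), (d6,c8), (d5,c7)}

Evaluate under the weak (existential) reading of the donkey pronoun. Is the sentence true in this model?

"it" takes "a clue" as antecedent — a donkey pronoun bound across the clause boundary.
Weak reading: every detective d with some noticed-clue has at least one noticed-clue c such that logged(d,c).
Per detective: d1:✓  d2:✓  d3:✗  d4:✗  d5:✓  d6:✓
d3 has no witness among its noticed-clues.

False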